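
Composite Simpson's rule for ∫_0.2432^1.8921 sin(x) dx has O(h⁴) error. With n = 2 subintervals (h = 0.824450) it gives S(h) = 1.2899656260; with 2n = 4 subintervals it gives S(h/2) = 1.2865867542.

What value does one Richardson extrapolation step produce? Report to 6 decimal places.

1.286361

r = 4: numerator weight 16, denominator 15.
2^4 × A(h/2) = 20.5853880672; minus A(h) gives 19.2954224412.
19.2954224412 ÷ 15 = 1.2863614961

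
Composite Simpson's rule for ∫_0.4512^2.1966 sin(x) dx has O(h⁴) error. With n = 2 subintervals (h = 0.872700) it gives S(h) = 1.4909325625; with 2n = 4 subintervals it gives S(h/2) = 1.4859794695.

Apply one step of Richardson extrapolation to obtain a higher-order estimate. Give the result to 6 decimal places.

1.485649

Method order is 4; weight 2^4 = 16.
2^4*A(h/2) = 23.7756715120; minus A(h) gives 22.2847389495.
Divide by 2^4 − 1 = 15.
22.2847389495 ÷ 15 = 1.4856492633
Correction |R − A(h/2)| = 3.302e-04; gap |A(h/2) − A(h)| = 4.953e-03.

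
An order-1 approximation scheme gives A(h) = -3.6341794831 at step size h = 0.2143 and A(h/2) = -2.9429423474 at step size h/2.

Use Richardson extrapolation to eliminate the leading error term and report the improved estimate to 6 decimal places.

-2.251705

Method order is 1; weight 2^1 = 2.
2×(-2.9429423474) − (-3.6341794831) = -2.2517052117
(-2.2517052117) ÷ 1 = -2.2517052117
Gap between inputs: 6.912e-01; correction applied: +0.6912371357.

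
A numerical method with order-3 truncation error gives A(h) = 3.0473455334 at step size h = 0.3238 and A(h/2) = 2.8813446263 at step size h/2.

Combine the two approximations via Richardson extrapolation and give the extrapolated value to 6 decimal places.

2.857630

The method has order 3: 2^3 = 8.
8*2.8813446263 = 23.0507570104; subtract 3.0473455334 → 20.0034114770
Extrapolated: 20.0034114770 / 7 = 2.8576302110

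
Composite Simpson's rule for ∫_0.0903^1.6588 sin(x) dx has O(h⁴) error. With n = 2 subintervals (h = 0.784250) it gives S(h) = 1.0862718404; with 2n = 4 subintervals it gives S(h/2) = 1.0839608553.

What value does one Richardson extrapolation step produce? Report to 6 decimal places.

Error is O(h^4); halving h shrinks it by 2^4 = 16.
Numerator 16 × A(h/2) − A(h) = 16 × 1.0839608553 − 1.0862718404 = 16.2571018444
Divide by 2^4 − 1 = 15.
So the Richardson estimate is 1.0838067896.
Correction |R − A(h/2)| = 1.541e-04; gap |A(h/2) − A(h)| = 2.311e-03.

1.083807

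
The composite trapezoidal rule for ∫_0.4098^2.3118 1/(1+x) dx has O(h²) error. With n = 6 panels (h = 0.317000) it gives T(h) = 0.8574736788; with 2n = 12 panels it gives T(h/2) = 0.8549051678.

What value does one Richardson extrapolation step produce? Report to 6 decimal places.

0.854049

r = 2: numerator weight 4, denominator 3.
Numerator 4·A(h/2) − A(h) = 4·0.8549051678 − 0.8574736788 = 2.5621469924
R = 2.5621469924/3 = 0.8540489975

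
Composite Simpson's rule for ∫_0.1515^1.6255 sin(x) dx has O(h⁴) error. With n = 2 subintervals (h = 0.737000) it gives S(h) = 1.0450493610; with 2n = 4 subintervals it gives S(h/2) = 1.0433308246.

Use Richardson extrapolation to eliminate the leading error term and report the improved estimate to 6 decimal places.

Leading term ∝ h^4; use weight 16 = 2^4.
A(h/2) − A(h) = 1.0433308246 − 1.0450493610 = -0.0017185364
Correction (A(h/2) − A(h))/(16 − 1) = (-0.0017185364)/15 = -0.0001145691
R = A(h/2) + (A(h/2) − A(h))/15 = 1.0433308246 − 0.0001145691 = 1.0432162555
Correction |R − A(h/2)| = 1.146e-04; gap |A(h/2) − A(h)| = 1.719e-03.

1.043216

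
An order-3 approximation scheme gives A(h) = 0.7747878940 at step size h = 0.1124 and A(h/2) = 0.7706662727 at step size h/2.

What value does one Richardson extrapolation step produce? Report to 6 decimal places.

0.770077

With r = 3 the leading error scales as h^3, so the weight is 2^3 = 8.
8 × 0.7706662727 = 6.1653301816; subtract 0.7747878940 → 5.3905422876
R = 5.3905422876/7 = 0.7700774697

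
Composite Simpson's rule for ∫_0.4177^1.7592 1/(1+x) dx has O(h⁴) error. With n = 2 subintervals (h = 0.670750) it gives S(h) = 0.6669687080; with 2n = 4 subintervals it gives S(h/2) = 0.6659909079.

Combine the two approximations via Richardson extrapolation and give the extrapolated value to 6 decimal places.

Method order is 4; weight 2^4 = 16.
A(h/2) − A(h) = 0.6659909079 − 0.6669687080 = -0.0009778001
Divide by 2^4 − 1 = 15: (-0.0009778001)/15 = -0.0000651867
R = A(h/2) + (A(h/2) − A(h))/15 = 0.6659909079 − 0.0000651867 = 0.6659257212
Correction |R − A(h/2)| = 6.519e-05; gap |A(h/2) − A(h)| = 9.778e-04.

0.665926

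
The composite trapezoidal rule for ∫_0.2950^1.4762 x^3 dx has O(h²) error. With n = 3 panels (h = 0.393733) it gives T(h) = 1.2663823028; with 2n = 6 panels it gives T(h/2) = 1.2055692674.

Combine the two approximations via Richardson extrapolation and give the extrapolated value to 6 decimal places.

r = 2: numerator weight 4, denominator 3.
Numerator 4 × A(h/2) − A(h) = 4 × 1.2055692674 − 1.2663823028 = 3.5558947668
Divide by 2^2 − 1 = 3.
So the Richardson estimate is 1.1852982556.
Gap between inputs: 6.081e-02; correction applied: −0.0202710118.

1.185298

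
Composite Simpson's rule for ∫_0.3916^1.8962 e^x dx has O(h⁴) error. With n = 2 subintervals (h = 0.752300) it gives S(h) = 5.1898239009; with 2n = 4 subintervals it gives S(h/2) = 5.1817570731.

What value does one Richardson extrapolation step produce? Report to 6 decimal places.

Leading term ∝ h^4; use weight 16 = 2^4.
Difference of the inputs: 5.1817570731 − 5.1898239009 = -0.0080668278
Correction (A(h/2) − A(h))/(16 − 1) = (-0.0080668278)/15 = -0.0005377885
R = A(h/2) + (A(h/2) − A(h))/15 = 5.1817570731 − 0.0005377885 = 5.1812192846
Shift from A(h/2): −0.0005377885.

5.181219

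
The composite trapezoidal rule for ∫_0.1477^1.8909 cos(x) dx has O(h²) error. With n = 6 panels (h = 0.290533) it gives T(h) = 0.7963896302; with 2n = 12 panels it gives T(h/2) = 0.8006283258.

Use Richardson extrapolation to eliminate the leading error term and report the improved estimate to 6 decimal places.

With r = 2 the leading error scales as h^2, so the weight is 2^2 = 4.
Difference of the inputs: 0.8006283258 − 0.7963896302 = 0.0042386956
Divide by 2^2 − 1 = 3: 0.0042386956/3 = 0.0014128985
R = A(h/2) + (A(h/2) − A(h))/3 = 0.8006283258 + 0.0014128985 = 0.8020412243
Shift from A(h/2): +0.0014128985.

0.802041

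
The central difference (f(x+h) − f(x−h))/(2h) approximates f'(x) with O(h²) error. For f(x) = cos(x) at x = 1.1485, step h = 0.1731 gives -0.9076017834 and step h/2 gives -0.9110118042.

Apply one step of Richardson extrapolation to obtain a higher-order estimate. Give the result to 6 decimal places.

-0.912148

The method has order 2: 2^2 = 4.
Difference of the inputs: -0.9110118042 − (-0.9076017834) = -0.0034100208
Correction (A(h/2) − A(h))/(4 − 1) = (-0.0034100208)/3 = -0.0011366736
R = A(h/2) + (A(h/2) − A(h))/3 = -0.9110118042 − 0.0011366736 = -0.9121484778
Shift from A(h/2): −0.0011366736.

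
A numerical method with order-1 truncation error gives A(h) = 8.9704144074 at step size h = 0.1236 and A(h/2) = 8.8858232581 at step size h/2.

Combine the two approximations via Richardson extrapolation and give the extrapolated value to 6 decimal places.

8.801232

Method order is 1; weight 2^1 = 2.
Numerator 2 × A(h/2) − A(h) = 2 × 8.8858232581 − 8.9704144074 = 8.8012321088
Denominator 2 − 1 = 1.
(2 × 8.8858232581 − 8.9704144074)/(2 − 1) = 8.8012321088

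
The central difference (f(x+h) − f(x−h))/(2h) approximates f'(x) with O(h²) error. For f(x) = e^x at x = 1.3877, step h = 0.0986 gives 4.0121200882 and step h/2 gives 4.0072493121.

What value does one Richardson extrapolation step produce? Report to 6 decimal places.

4.005626

r = 2: numerator weight 4, denominator 3.
4·4.0072493121 = 16.0289972484; subtract 4.0121200882 → 12.0168771602
12.0168771602 ÷ 3 = 4.0056257201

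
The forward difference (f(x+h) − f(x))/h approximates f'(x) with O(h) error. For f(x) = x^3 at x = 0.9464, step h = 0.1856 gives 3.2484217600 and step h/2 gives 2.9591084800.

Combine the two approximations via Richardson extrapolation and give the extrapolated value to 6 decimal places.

Order 1 gives 2^r = 2 and 2^r − 1 = 1.
2^1×A(h/2) = 5.9182169600; minus A(h) gives 2.6697952000.
R = 2.6697952000/1 = 2.6697952000
Shift from A(h/2): −0.2893132800.

2.669795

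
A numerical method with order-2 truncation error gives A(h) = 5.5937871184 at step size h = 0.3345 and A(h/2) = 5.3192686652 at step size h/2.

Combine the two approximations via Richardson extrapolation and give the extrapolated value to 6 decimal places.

The method has order 2: 2^2 = 4.
Top: 4(5.3192686652) − (5.5937871184) = 15.6832875424
15.6832875424 ÷ 3 = 5.2277625141

5.227763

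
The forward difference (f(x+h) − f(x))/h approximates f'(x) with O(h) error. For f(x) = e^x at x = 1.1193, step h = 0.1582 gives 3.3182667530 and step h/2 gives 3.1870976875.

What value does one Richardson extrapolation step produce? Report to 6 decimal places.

Leading term ∝ h^1; use weight 2 = 2^1.
Numerator 2·A(h/2) − A(h) = 2·3.1870976875 − 3.3182667530 = 3.0559286220
3.0559286220 ÷ 1 = 3.0559286220

3.055929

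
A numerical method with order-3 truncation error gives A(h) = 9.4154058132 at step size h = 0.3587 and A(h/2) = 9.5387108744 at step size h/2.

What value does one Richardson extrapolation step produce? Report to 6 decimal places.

9.556326

r = 3: numerator weight 8, denominator 7.
8 × 9.5387108744 − 9.4154058132 = 66.8942811820
Denominator 8 − 1 = 7.
66.8942811820 ÷ 7 = 9.5563258831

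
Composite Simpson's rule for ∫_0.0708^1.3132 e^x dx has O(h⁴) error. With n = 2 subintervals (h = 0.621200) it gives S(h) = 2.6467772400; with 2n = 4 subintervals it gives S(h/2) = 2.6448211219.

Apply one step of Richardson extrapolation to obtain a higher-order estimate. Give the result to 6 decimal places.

r = 4, so 2^r = 16.
A(h/2) − A(h) = 2.6448211219 − 2.6467772400 = -0.0019561181
Divide by 2^4 − 1 = 15: (-0.0019561181)/15 = -0.0001304079
R = A(h/2) + (A(h/2) − A(h))/15 = 2.6448211219 − 0.0001304079 = 2.6446907140
Gap between inputs: 1.956e-03; correction applied: −0.0001304079.

2.644691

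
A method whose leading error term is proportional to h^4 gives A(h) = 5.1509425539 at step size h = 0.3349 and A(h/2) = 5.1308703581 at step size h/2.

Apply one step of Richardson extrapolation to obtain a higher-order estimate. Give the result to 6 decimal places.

5.129532

Order 4 gives 2^r = 16 and 2^r − 1 = 15.
Numerator 16×A(h/2) − A(h) = 16×5.1308703581 − 5.1509425539 = 76.9429831757
R = 76.9429831757/15 = 5.1295322117
Correction |R − A(h/2)| = 1.338e-03; gap |A(h/2) − A(h)| = 2.007e-02.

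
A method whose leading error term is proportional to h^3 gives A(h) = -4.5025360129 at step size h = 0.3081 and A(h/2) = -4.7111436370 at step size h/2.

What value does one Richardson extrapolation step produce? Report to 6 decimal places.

Error is O(h^3); halving h shrinks it by 2^3 = 8.
Top: 8(-4.7111436370) − (-4.5025360129) = -33.1866130831
Divide by 2^3 − 1 = 7.
(-33.1866130831) ÷ 7 = -4.7409447262
Correction |R − A(h/2)| = 2.980e-02; gap |A(h/2) − A(h)| = 2.086e-01.

-4.740945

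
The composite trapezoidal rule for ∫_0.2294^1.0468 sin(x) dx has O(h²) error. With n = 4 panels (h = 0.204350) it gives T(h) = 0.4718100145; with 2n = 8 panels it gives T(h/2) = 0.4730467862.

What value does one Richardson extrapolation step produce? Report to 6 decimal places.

0.473459

r = 2, so 2^r = 4.
Top: 4(0.4730467862) − (0.4718100145) = 1.4203771303
Divide by 2^2 − 1 = 3.
(4*0.4730467862 − 0.4718100145)/(4 − 1) = 0.4734590434
Gap between inputs: 1.237e-03; correction applied: +0.0004122572.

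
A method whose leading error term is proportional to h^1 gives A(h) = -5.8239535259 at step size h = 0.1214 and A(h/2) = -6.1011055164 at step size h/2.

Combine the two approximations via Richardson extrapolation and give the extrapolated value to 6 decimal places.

With r = 1 the leading error scales as h^1, so the weight is 2^1 = 2.
A(h/2) − A(h) = -6.1011055164 − (-5.8239535259) = -0.2771519905
Correction (A(h/2) − A(h))/(2 − 1) = (-0.2771519905)/1 = -0.2771519905
R = A(h/2) + (A(h/2) − A(h))/1 = -6.1011055164 − 0.2771519905 = -6.3782575069

-6.378258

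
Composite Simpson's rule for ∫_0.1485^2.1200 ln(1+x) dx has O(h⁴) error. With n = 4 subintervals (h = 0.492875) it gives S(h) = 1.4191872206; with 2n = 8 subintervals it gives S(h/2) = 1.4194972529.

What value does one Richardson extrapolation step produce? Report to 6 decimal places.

1.419518

Order 4 gives 2^r = 16 and 2^r − 1 = 15.
16×1.4194972529 = 22.7119560464; 22.7119560464 − 1.4191872206 = 21.2927688258
Denominator 16 − 1 = 15.
21.2927688258 ÷ 15 = 1.4195179217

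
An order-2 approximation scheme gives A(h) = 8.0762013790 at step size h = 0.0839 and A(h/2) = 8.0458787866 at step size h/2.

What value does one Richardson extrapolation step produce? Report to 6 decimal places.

Method order is 2; weight 2^2 = 4.
4 × 8.0458787866 − 8.0762013790 = 24.1073137674
24.1073137674 ÷ 3 = 8.0357712558
Correction |R − A(h/2)| = 1.011e-02; gap |A(h/2) − A(h)| = 3.032e-02.

8.035771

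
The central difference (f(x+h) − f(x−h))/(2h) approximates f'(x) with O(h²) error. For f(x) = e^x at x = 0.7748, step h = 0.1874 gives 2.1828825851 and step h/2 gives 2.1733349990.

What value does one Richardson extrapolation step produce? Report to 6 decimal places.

2.170152

Leading term ∝ h^2; use weight 4 = 2^2.
2^2 × A(h/2) = 8.6933399960; minus A(h) gives 6.5104574109.
(4 × 2.1733349990 − 2.1828825851)/(4 − 1) = 2.1701524703
Shift from A(h/2): −0.0031825287.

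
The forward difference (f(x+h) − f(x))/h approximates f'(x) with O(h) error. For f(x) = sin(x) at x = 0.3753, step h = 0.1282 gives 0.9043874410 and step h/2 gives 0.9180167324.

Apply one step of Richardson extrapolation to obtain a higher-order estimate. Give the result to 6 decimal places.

0.931646

The method has order 1: 2^1 = 2.
Numerator 2×A(h/2) − A(h) = 2×0.9180167324 − 0.9043874410 = 0.9316460238
Denominator 2 − 1 = 1.
Result: 0.9316460238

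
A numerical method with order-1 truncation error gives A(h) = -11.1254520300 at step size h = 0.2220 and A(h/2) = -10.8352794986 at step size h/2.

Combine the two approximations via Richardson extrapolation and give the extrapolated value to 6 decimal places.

-10.545107

Error is O(h^1); halving h shrinks it by 2^1 = 2.
A(h/2) − A(h) = -10.8352794986 − (-11.1254520300) = 0.2901725314
Divide by 2^1 − 1 = 1: 0.2901725314/1 = 0.2901725314
R = -10.8352794986 + 0.2901725314 = -10.5451069672
Correction |R − A(h/2)| = 2.902e-01; gap |A(h/2) − A(h)| = 2.902e-01.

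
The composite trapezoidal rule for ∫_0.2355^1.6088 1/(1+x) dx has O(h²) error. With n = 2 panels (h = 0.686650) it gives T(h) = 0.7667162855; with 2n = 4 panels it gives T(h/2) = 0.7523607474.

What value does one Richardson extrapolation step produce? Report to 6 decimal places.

0.747576

With r = 2 the leading error scales as h^2, so the weight is 2^2 = 4.
Weighted: 3.0094429896 − 0.7667162855 = 2.2427267041
2.2427267041 ÷ 3 = 0.7475755680
Correction |R − A(h/2)| = 4.785e-03; gap |A(h/2) − A(h)| = 1.436e-02.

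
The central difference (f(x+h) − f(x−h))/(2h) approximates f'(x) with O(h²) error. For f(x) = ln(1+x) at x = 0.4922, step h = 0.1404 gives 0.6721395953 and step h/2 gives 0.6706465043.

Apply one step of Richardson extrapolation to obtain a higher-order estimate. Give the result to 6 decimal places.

0.670149

r = 2, so 2^r = 4.
4 × 0.6706465043 − 0.6721395953 = 2.0104464219
Divide by 2^2 − 1 = 3.
(4 × 0.6706465043 − 0.6721395953)/(4 − 1) = 0.6701488073
Gap between inputs: 1.493e-03; correction applied: −0.0004976970.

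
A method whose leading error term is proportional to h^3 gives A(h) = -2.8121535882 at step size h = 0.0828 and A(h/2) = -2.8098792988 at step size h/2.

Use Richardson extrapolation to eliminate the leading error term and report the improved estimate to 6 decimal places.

-2.809554

Leading term ∝ h^3; use weight 8 = 2^3.
8 × (-2.8098792988) = -22.4790343904; subtract (-2.8121535882) → -19.6668808022
(-19.6668808022) ÷ 7 = -2.8095544003
Shift from A(h/2): +0.0003248985.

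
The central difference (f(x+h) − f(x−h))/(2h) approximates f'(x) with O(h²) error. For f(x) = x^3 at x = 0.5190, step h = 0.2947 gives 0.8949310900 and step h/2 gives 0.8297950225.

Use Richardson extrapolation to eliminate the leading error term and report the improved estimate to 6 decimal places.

r = 2, so 2^r = 4.
Difference of the inputs: 0.8297950225 − 0.8949310900 = -0.0651360675
Divide by 2^2 − 1 = 3: (-0.0651360675)/3 = -0.0217120225
R = A(h/2) + (A(h/2) − A(h))/3 = 0.8297950225 − 0.0217120225 = 0.8080830000
Correction |R − A(h/2)| = 2.171e-02; gap |A(h/2) − A(h)| = 6.514e-02.

0.808083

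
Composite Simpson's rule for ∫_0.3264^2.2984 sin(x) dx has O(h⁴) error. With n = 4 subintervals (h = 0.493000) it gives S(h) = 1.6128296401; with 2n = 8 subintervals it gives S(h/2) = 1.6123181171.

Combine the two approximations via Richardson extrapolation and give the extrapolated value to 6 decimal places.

1.612284

With r = 4 the leading error scales as h^4, so the weight is 2^4 = 16.
16·1.6123181171 − 1.6128296401 = 24.1842602335
Divide by 2^4 − 1 = 15.
R = 24.1842602335/15 = 1.6122840156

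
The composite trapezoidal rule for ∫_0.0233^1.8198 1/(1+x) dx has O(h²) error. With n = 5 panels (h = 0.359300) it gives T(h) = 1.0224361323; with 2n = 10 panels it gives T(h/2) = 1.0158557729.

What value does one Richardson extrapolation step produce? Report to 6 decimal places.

1.013662

Method order is 2; weight 2^2 = 4.
Numerator 4·A(h/2) − A(h) = 4·1.0158557729 − 1.0224361323 = 3.0409869593
(4·1.0158557729 − 1.0224361323)/(4 − 1) = 1.0136623198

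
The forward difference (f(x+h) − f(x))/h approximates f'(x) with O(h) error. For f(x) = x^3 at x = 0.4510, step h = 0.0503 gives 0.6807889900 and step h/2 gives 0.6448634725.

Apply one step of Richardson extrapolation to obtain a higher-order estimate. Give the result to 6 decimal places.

r = 1, so 2^r = 2.
2^1 × A(h/2) = 1.2897269450; minus A(h) gives 0.6089379550.
Extrapolated: 0.6089379550 / 1 = 0.6089379550
Correction |R − A(h/2)| = 3.593e-02; gap |A(h/2) − A(h)| = 3.593e-02.

0.608938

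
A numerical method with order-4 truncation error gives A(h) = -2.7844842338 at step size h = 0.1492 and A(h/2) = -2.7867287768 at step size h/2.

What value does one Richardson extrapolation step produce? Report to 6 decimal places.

Error is O(h^4); halving h shrinks it by 2^4 = 16.
16×(-2.7867287768) = -44.5876604288; subtract (-2.7844842338) → -41.8031761950
Extrapolated: (-41.8031761950) / 15 = -2.7868784130
Gap between inputs: 2.245e-03; correction applied: −0.0001496362.

-2.786878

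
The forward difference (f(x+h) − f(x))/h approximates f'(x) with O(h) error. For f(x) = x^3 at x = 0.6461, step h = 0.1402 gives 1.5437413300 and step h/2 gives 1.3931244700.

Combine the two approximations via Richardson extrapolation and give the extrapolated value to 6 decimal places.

With r = 1 the leading error scales as h^1, so the weight is 2^1 = 2.
2^1 × A(h/2) = 2.7862489400; minus A(h) gives 1.2425076100.
Denominator 2 − 1 = 1.
1.2425076100 ÷ 1 = 1.2425076100

1.242508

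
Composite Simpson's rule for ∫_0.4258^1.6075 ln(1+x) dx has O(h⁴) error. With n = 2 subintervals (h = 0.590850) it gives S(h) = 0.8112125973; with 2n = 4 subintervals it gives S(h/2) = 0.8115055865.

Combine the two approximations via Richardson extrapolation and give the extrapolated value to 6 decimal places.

0.811525

With r = 4 the leading error scales as h^4, so the weight is 2^4 = 16.
16×0.8115055865 − 0.8112125973 = 12.1728767867
(16×0.8115055865 − 0.8112125973)/(16 − 1) = 0.8115251191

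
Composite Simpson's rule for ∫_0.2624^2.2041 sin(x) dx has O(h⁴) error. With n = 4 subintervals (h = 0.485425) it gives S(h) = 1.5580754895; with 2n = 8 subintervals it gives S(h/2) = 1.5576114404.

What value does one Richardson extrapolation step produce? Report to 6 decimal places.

Error is O(h^4); halving h shrinks it by 2^4 = 16.
Weighted: 24.9217830464 − 1.5580754895 = 23.3637075569
Denominator 16 − 1 = 15.
23.3637075569 ÷ 15 = 1.5575805038

1.557581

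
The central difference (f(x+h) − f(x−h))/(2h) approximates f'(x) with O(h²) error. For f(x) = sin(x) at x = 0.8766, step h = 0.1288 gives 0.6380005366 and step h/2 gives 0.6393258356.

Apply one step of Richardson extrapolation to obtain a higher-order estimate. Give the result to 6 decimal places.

0.639768

With r = 2 the leading error scales as h^2, so the weight is 2^2 = 4.
4×0.6393258356 − 0.6380005366 = 1.9193028058
1.9193028058 ÷ 3 = 0.6397676019
Correction |R − A(h/2)| = 4.418e-04; gap |A(h/2) − A(h)| = 1.325e-03.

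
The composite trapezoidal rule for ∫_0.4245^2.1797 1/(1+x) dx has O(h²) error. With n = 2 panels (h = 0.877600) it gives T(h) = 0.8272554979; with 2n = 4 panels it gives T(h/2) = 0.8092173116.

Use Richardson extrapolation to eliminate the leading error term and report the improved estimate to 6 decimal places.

0.803205

r = 2, so 2^r = 4.
Numerator 4*A(h/2) − A(h) = 4*0.8092173116 − 0.8272554979 = 2.4096137485
2.4096137485 ÷ 3 = 0.8032045828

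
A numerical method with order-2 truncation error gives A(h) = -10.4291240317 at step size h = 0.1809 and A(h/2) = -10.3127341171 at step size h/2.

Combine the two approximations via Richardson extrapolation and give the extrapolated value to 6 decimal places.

-10.273937

Order 2 gives 2^r = 4 and 2^r − 1 = 3.
4·(-10.3127341171) = -41.2509364684; (-41.2509364684) − (-10.4291240317) = -30.8218124367
Denominator 4 − 1 = 3.
R = (-30.8218124367)/3 = -10.2739374789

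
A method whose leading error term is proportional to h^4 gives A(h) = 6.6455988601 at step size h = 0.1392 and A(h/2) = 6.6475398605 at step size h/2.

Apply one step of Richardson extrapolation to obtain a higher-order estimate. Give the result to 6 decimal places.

With r = 4 the leading error scales as h^4, so the weight is 2^4 = 16.
16*6.6475398605 = 106.3606377680; subtract 6.6455988601 → 99.7150389079
Extrapolated: 99.7150389079 / 15 = 6.6476692605

6.647669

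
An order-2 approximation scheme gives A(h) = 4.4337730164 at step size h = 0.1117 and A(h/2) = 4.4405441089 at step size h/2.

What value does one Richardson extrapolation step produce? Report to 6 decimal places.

4.442801

r = 2, so 2^r = 4.
Difference of the inputs: 4.4405441089 − 4.4337730164 = 0.0067710925
Divide by 2^2 − 1 = 3: 0.0067710925/3 = 0.0022570308
R = A(h/2) + (A(h/2) − A(h))/3 = 4.4405441089 + 0.0022570308 = 4.4428011397
Correction |R − A(h/2)| = 2.257e-03; gap |A(h/2) − A(h)| = 6.771e-03.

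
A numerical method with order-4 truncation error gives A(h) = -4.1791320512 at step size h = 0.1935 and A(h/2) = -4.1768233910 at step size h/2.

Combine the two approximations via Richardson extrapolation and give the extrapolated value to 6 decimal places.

The method has order 4: 2^4 = 16.
Numerator 16*A(h/2) − A(h) = 16*(-4.1768233910) − (-4.1791320512) = -62.6500422048
R = (-62.6500422048)/15 = -4.1766694803
Gap between inputs: 2.309e-03; correction applied: +0.0001539107.

-4.176669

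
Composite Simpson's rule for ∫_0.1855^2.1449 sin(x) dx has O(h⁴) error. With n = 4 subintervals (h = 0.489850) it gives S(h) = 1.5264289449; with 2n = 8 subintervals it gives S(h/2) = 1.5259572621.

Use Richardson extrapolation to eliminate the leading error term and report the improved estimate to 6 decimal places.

Error is O(h^4); halving h shrinks it by 2^4 = 16.
2^4×A(h/2) = 24.4153161936; minus A(h) gives 22.8888872487.
R = 22.8888872487/15 = 1.5259258166

1.525926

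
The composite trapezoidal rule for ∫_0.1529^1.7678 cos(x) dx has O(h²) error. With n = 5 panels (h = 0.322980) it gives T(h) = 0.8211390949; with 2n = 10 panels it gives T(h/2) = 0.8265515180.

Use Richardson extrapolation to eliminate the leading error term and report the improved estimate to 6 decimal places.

0.828356

Method order is 2; weight 2^2 = 4.
2^2 × A(h/2) = 3.3062060720; minus A(h) gives 2.4850669771.
Divide by 2^2 − 1 = 3.
R = 2.4850669771/3 = 0.8283556590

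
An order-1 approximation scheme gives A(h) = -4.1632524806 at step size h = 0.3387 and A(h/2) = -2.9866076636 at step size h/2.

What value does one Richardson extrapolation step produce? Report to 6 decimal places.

-1.809963

r = 1: numerator weight 2, denominator 1.
Weighted: (-5.9732153272) − (-4.1632524806) = -1.8099628466
(2·(-2.9866076636) − (-4.1632524806))/(2 − 1) = -1.8099628466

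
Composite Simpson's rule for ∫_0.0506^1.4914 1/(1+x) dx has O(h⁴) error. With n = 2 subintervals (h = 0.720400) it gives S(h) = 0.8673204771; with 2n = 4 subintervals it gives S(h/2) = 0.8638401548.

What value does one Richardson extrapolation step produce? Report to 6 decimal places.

r = 4: numerator weight 16, denominator 15.
Top: 16(0.8638401548) − (0.8673204771) = 12.9541219997
(16 × 0.8638401548 − 0.8673204771)/(16 − 1) = 0.8636081333

0.863608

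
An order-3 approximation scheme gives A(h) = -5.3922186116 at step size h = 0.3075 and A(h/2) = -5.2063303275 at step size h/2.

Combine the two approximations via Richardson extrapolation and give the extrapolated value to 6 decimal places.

r = 3: numerator weight 8, denominator 7.
2^3*A(h/2) = -41.6506426200; minus A(h) gives -36.2584240084.
Denominator 8 − 1 = 7.
Result: -5.1797748583
Shift from A(h/2): +0.0265554692.

-5.179775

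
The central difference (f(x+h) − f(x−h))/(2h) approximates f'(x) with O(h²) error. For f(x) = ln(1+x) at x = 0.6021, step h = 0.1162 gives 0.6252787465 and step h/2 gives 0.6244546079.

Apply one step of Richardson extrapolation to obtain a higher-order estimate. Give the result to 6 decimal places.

0.624180

Error is O(h^2); halving h shrinks it by 2^2 = 4.
4*0.6244546079 − 0.6252787465 = 1.8725396851
Extrapolated: 1.8725396851 / 3 = 0.6241798950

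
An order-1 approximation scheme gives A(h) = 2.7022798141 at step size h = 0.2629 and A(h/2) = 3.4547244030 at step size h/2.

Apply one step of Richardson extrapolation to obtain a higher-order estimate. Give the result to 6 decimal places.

Method order is 1; weight 2^1 = 2.
2·3.4547244030 − 2.7022798141 = 4.2071689919
Denominator 2 − 1 = 1.
4.2071689919 ÷ 1 = 4.2071689919
Gap between inputs: 7.524e-01; correction applied: +0.7524445889.

4.207169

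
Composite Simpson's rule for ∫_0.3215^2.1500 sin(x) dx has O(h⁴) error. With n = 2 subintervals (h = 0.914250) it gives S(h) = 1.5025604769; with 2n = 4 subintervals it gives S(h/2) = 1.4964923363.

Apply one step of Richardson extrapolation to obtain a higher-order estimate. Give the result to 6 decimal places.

1.496088

With r = 4 the leading error scales as h^4, so the weight is 2^4 = 16.
Weighted: 23.9438773808 − 1.5025604769 = 22.4413169039
Extrapolated: 22.4413169039 / 15 = 1.4960877936
Gap between inputs: 6.068e-03; correction applied: −0.0004045427.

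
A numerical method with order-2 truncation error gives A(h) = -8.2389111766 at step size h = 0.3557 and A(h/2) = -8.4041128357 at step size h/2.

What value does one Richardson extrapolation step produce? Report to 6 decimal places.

-8.459180

Method order is 2; weight 2^2 = 4.
A(h/2) − A(h) = -8.4041128357 − (-8.2389111766) = -0.1652016591
Divide by 2^2 − 1 = 3: (-0.1652016591)/3 = -0.0550672197
R = A(h/2) + (A(h/2) − A(h))/3 = -8.4041128357 − 0.0550672197 = -8.4591800554
Correction |R − A(h/2)| = 5.507e-02; gap |A(h/2) − A(h)| = 1.652e-01.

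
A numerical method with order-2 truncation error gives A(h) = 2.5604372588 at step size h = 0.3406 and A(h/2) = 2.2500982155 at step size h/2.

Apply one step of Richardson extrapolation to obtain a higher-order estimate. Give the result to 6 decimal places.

The method has order 2: 2^2 = 4.
Difference of the inputs: 2.2500982155 − 2.5604372588 = -0.3103390433
Correction (A(h/2) − A(h))/(4 − 1) = (-0.3103390433)/3 = -0.1034463478
R = 2.2500982155 − 0.1034463478 = 2.1466518677
Shift from A(h/2): −0.1034463478.

2.146652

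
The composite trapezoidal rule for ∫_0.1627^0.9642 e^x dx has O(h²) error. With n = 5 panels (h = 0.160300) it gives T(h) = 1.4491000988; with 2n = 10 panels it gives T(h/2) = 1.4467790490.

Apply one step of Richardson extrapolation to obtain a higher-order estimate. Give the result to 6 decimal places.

r = 2, so 2^r = 4.
Weighted: 5.7871161960 − 1.4491000988 = 4.3380160972
Divide by 2^2 − 1 = 3.
Extrapolated: 4.3380160972 / 3 = 1.4460053657
Shift from A(h/2): −0.0007736833.

1.446005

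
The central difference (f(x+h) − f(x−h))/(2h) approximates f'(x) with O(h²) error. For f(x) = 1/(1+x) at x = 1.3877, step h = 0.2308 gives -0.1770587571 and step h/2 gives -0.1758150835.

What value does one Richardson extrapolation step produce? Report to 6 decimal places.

-0.175401

r = 2, so 2^r = 4.
Weighted: (-0.7032603340) − (-0.1770587571) = -0.5262015769
Denominator 4 − 1 = 3.
So the Richardson estimate is -0.1754005256.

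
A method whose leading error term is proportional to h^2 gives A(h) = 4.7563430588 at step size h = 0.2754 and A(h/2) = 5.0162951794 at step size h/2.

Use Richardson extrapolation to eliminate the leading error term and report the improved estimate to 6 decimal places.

5.102946

r = 2, so 2^r = 4.
4*5.0162951794 = 20.0651807176; subtract 4.7563430588 → 15.3088376588
Denominator 4 − 1 = 3.
15.3088376588 ÷ 3 = 5.1029458863
Correction |R − A(h/2)| = 8.665e-02; gap |A(h/2) − A(h)| = 2.600e-01.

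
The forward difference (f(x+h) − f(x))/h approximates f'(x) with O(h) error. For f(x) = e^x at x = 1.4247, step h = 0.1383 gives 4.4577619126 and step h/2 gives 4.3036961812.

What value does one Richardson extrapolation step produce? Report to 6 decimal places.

4.149630

Method order is 1; weight 2^1 = 2.
Numerator 2 × A(h/2) − A(h) = 2 × 4.3036961812 − 4.4577619126 = 4.1496304498
Denominator 2 − 1 = 1.
4.1496304498 ÷ 1 = 4.1496304498
Correction |R − A(h/2)| = 1.541e-01; gap |A(h/2) − A(h)| = 1.541e-01.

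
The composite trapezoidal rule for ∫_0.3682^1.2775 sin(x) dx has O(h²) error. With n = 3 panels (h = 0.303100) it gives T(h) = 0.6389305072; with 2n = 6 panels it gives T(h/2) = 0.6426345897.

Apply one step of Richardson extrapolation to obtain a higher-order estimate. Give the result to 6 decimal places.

0.643869

Method order is 2; weight 2^2 = 4.
Top: 4(0.6426345897) − (0.6389305072) = 1.9316078516
Denominator 4 − 1 = 3.
Extrapolated: 1.9316078516 / 3 = 0.6438692839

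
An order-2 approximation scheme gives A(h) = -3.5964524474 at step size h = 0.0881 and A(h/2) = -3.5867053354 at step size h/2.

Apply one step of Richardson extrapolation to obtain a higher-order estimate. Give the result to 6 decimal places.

r = 2: numerator weight 4, denominator 3.
4 × (-3.5867053354) − (-3.5964524474) = -10.7503688942
(-10.7503688942) ÷ 3 = -3.5834562981
Gap between inputs: 9.747e-03; correction applied: +0.0032490373.

-3.583456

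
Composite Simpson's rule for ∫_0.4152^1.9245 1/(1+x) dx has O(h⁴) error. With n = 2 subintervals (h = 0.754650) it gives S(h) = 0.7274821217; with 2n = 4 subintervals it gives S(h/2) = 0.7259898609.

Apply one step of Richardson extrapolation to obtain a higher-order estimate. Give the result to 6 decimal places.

0.725890

Leading term ∝ h^4; use weight 16 = 2^4.
16*0.7259898609 = 11.6158377744; subtract 0.7274821217 → 10.8883556527
Divide by 2^4 − 1 = 15.
So the Richardson estimate is 0.7258903768.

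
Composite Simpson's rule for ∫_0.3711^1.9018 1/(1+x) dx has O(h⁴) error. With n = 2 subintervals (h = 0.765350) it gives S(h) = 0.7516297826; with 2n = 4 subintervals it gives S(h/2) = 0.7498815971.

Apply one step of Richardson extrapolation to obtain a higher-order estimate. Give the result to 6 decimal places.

0.749765

With r = 4 the leading error scales as h^4, so the weight is 2^4 = 16.
A(h/2) − A(h) = 0.7498815971 − 0.7516297826 = -0.0017481855
Divide by 2^4 − 1 = 15: (-0.0017481855)/15 = -0.0001165457
R = 0.7498815971 − 0.0001165457 = 0.7497650514
Shift from A(h/2): −0.0001165457.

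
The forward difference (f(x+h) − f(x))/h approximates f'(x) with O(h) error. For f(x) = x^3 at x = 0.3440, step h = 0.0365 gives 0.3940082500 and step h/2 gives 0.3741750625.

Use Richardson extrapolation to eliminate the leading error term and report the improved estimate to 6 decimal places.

Error is O(h^1); halving h shrinks it by 2^1 = 2.
Numerator 2*A(h/2) − A(h) = 2*0.3741750625 − 0.3940082500 = 0.3543418750
Extrapolated: 0.3543418750 / 1 = 0.3543418750
Gap between inputs: 1.983e-02; correction applied: −0.0198331875.

0.354342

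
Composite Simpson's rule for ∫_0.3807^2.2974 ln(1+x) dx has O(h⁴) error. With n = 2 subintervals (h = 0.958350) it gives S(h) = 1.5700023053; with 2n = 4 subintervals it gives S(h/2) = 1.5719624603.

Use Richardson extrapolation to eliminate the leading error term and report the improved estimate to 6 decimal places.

Method order is 4; weight 2^4 = 16.
A(h/2) − A(h) = 1.5719624603 − 1.5700023053 = 0.0019601550
Correction (A(h/2) − A(h))/(16 − 1) = 0.0019601550/15 = 0.0001306770
R = 1.5719624603 + 0.0001306770 = 1.5720931373
Correction |R − A(h/2)| = 1.307e-04; gap |A(h/2) − A(h)| = 1.960e-03.

1.572093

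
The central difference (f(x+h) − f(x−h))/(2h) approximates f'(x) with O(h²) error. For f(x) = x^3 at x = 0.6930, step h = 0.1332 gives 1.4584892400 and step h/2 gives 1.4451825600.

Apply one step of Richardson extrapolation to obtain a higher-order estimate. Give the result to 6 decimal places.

r = 2: numerator weight 4, denominator 3.
Numerator 4 × A(h/2) − A(h) = 4 × 1.4451825600 − 1.4584892400 = 4.3222410000
(4 × 1.4451825600 − 1.4584892400)/(4 − 1) = 1.4407470000

1.440747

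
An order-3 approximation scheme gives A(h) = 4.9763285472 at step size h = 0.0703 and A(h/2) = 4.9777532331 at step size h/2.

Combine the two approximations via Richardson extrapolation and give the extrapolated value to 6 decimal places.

The method has order 3: 2^3 = 8.
Difference of the inputs: 4.9777532331 − 4.9763285472 = 0.0014246859
Divide by 2^3 − 1 = 7: 0.0014246859/7 = 0.0002035266
R = A(h/2) + (A(h/2) − A(h))/7 = 4.9777532331 + 0.0002035266 = 4.9779567597
Gap between inputs: 1.425e-03; correction applied: +0.0002035266.

4.977957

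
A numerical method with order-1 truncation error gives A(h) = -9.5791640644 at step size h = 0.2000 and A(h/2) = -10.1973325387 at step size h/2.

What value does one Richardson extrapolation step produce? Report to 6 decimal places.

r = 1: numerator weight 2, denominator 1.
Numerator 2·A(h/2) − A(h) = 2·(-10.1973325387) − (-9.5791640644) = -10.8155010130
(2·(-10.1973325387) − (-9.5791640644))/(2 − 1) = -10.8155010130
Correction |R − A(h/2)| = 6.182e-01; gap |A(h/2) − A(h)| = 6.182e-01.

-10.815501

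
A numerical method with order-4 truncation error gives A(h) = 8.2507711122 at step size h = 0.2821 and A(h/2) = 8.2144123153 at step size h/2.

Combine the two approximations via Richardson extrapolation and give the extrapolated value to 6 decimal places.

8.211988

Leading term ∝ h^4; use weight 16 = 2^4.
16 × 8.2144123153 − 8.2507711122 = 123.1798259326
R = 123.1798259326/15 = 8.2119883955
Shift from A(h/2): −0.0024239198.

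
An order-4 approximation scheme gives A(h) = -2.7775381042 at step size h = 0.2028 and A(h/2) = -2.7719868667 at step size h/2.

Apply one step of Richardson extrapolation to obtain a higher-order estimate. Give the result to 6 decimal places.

-2.771617

Method order is 4; weight 2^4 = 16.
2^4*A(h/2) = -44.3517898672; minus A(h) gives -41.5742517630.
Divide by 2^4 − 1 = 15.
Result: -2.7716167842
Shift from A(h/2): +0.0003700825.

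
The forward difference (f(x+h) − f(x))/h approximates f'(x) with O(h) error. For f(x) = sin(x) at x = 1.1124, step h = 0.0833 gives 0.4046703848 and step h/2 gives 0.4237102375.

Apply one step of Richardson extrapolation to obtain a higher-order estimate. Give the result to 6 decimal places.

r = 1, so 2^r = 2.
2*0.4237102375 − 0.4046703848 = 0.4427500902
Extrapolated: 0.4427500902 / 1 = 0.4427500902
Shift from A(h/2): +0.0190398527.

0.442750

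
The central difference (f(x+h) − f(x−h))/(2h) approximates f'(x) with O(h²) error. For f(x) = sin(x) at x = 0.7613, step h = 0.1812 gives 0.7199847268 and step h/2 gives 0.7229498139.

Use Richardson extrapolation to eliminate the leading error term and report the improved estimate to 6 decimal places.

Order 2 gives 2^r = 4 and 2^r − 1 = 3.
Weighted: 2.8917992556 − 0.7199847268 = 2.1718145288
Denominator 4 − 1 = 3.
So the Richardson estimate is 0.7239381763.
Correction |R − A(h/2)| = 9.884e-04; gap |A(h/2) − A(h)| = 2.965e-03.

0.723938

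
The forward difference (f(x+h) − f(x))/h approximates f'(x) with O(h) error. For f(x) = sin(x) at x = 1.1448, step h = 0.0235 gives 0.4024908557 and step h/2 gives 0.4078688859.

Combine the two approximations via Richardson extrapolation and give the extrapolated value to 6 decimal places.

Leading term ∝ h^1; use weight 2 = 2^1.
Difference of the inputs: 0.4078688859 − 0.4024908557 = 0.0053780302
Correction (A(h/2) − A(h))/(2 − 1) = 0.0053780302/1 = 0.0053780302
R = 0.4078688859 + 0.0053780302 = 0.4132469161
Shift from A(h/2): +0.0053780302.

0.413247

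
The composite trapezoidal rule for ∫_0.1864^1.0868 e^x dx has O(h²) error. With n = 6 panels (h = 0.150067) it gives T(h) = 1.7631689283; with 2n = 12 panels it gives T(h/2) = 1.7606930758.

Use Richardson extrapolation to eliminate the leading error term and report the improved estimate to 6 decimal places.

1.759868

r = 2: numerator weight 4, denominator 3.
4*1.7606930758 = 7.0427723032; 7.0427723032 − 1.7631689283 = 5.2796033749
R = 5.2796033749/3 = 1.7598677916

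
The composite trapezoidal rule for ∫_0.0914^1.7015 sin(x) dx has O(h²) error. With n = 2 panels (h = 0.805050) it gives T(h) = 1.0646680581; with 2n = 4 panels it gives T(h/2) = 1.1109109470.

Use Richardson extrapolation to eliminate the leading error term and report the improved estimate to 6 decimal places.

Method order is 2; weight 2^2 = 4.
Difference of the inputs: 1.1109109470 − 1.0646680581 = 0.0462428889
Divide by 2^2 − 1 = 3: 0.0462428889/3 = 0.0154142963
R = A(h/2) + (A(h/2) − A(h))/3 = 1.1109109470 + 0.0154142963 = 1.1263252433
Correction |R − A(h/2)| = 1.541e-02; gap |A(h/2) − A(h)| = 4.624e-02.

1.126325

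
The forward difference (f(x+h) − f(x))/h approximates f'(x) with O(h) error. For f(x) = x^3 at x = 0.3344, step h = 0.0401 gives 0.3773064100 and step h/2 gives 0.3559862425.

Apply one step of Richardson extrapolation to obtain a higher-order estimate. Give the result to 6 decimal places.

0.334666

Order 1 gives 2^r = 2 and 2^r − 1 = 1.
2 × 0.3559862425 = 0.7119724850; 0.7119724850 − 0.3773064100 = 0.3346660750
Denominator 2 − 1 = 1.
So the Richardson estimate is 0.3346660750.
Correction |R − A(h/2)| = 2.132e-02; gap |A(h/2) − A(h)| = 2.132e-02.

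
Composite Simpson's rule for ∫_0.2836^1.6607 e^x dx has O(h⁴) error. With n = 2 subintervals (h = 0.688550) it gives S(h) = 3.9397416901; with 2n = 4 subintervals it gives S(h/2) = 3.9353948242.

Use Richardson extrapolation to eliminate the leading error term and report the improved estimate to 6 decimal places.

3.935105

Order 4 gives 2^r = 16 and 2^r − 1 = 15.
Weighted: 62.9663171872 − 3.9397416901 = 59.0265754971
Divide by 2^4 − 1 = 15.
(16*3.9353948242 − 3.9397416901)/(16 − 1) = 3.9351050331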